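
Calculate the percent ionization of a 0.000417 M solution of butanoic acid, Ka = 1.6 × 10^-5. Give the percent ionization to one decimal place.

CH3(CH2)2COOH ⇌ CH3(CH2)2COO- + H+; let x = [H+] at equilibrium.
Ka = x²/(C₀ − x); solving the quadratic gives x = 7.41 × 10^-5 M.
% ionization = x/C₀ × 100% = 7.41 × 10^-5/0.000417 × 100% = 17.8%

17.8%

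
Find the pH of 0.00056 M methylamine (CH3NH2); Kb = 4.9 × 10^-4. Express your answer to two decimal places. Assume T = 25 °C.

pH = 10.52

CH3NH2 + H2O ⇌ CH3NH3+ + OH-
Let x = [OH-] at equilibrium. Kb = x²/(0.00056 − x).
Here C₀/Kb ≈ 1.14, so the small-x approximation fails. Use the quadratic:
x = (−Kb + √(Kb² + 4·Kb·C₀))/2 = 3.33 × 10^-4 M
pOH = −log(3.33 × 10^-4) = 3.48; pH = 14.00 − 3.48 = 10.52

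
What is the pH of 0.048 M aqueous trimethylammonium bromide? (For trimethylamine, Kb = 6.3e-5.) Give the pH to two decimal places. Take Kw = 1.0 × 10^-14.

pH = 5.56

(CH3)3NH+ is the conjugate acid of the weak base (CH3)3N.
Ka = Kw/Kb = 1.0×10^-14 / 6.3 × 10^-5 = 1.59 × 10^-10
From the ICE table, Ka = [H+]²/(0.048 − [H+]) = 1.59 × 10^-10.
Neglecting [H+] in the denominator: [H+] = √(1.59 × 10^-10 × 0.048) = 2.76 × 10^-6 M
([H+]/C₀ = 0.0058% < 5%, so the approximation holds.)
pH = −log[H+] = −log(2.76 × 10^-6) = 5.56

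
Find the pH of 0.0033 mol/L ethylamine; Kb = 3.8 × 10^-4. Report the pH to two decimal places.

pH = 10.98

C2H5NH2 + H2O ⇌ C2H5NH3+ + OH-
Let x = [OH-] at equilibrium. Kb = x²/(0.0033 − x).
x is not negligible relative to C₀; solve x² + 0.00038·x − 1.25e-06 = 0.
x = (−Kb + √(Kb² + 4·Kb·C₀))/2 = 9.46 × 10^-4 M
pOH = −log(9.46 × 10^-4) = 3.02; pH = 14.00 − 3.02 = 10.98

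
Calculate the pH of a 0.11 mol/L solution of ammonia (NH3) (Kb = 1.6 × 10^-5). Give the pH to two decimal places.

NH3 + H2O ⇌ NH4+ + OH-
Kb = x²/(0.11 − x) = 1.6 × 10^-5
Assume x ≪ 0.11: x ≈ √(1.6 × 10^-5 × 0.11) = 1.33 × 10^-3 M
(x/C₀ = 1.2% < 5%, so the approximation holds.)
pOH = −log(1.33 × 10^-3) = 2.88; pH = 14.00 − 2.88 = 11.12

pH = 11.12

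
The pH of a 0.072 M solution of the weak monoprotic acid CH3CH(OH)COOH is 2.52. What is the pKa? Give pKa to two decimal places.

[H+] = 10^(-2.52) = 3.02 × 10^-3 M
At equilibrium [HA] = 0.072 − 3.02 × 10^-3 = 6.90 × 10^-2 M
Ka = [H+][A-]/[HA] = (3.02 × 10^-3)² / 6.90 × 10^-2 = 1.32 × 10^-4
pKa = -log(1.32 × 10^-4) = 3.88

pKa = 3.88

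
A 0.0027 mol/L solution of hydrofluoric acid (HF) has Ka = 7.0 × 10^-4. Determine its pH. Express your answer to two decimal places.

HF ⇌ F- + H+
From the ICE table, Ka = x²/(0.0027 − x) = 7.0 × 10^-4.
The 5% rule fails; solving x² + Ka·x − Ka·C₀ = 0 exactly:
x = (−Ka + √(Ka² + 4·Ka·C₀))/2 = 1.07 × 10^-3 M
pH = −log[H+] = −log(1.07 × 10^-3) = 2.97

pH = 2.97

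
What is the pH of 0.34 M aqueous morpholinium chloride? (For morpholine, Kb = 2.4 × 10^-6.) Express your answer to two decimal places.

pH = 4.42

C4H8ONH2+ is the conjugate acid of the weak base C4H8ONH.
Ka = Kw/Kb = 1.0×10^-14 / 2.4 × 10^-6 = 4.17 × 10^-9
Let x = [H+] at equilibrium. Ka = x²/(0.34 − x).
Assume x ≪ 0.34: x ≈ √(4.17 × 10^-9 × 0.34) = 3.77 × 10^-5 M
Check: 0.011% ionized — well under 5%, approximation valid.
pH = −log(3.77 × 10^-5) = 4.42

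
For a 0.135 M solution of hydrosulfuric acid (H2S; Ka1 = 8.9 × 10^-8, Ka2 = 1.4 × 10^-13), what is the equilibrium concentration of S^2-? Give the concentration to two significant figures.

1.4 × 10^-13 M

First ionization gives [H+] ≈ [HS-] = 1.10 × 10^-4 M.
Second step: Ka2 = [H+][S^2-]/[HS-] ≈ [S^2-] (since [H+] ≈ [HS-]).
So [S^2-] ≈ Ka2.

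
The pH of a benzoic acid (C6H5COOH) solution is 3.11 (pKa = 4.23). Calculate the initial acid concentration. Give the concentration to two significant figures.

[H+] = 10^(-3.11) = 7.76 × 10^-4 M = x
Ka = 10^(−4.23) = 5.89 × 10^-5
Ka = x²/(C₀ − x) ⇒ C₀ = x + x²/Ka
C₀ = 7.76 × 10^-4 + (7.76 × 10^-4)²/(5.89 × 10^-5) = 1.10 × 10^-2 M

C₀ = 1.1 × 10^-2 M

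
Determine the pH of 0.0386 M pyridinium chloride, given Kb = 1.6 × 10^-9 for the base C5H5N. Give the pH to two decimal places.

C5H5NH+ is the conjugate acid of the weak base C5H5N.
Ka = Kw/Kb = 1.0×10^-14 / 1.6 × 10^-9 = 6.25 × 10^-6
Ka = [H+]²/(0.0386 − [H+]) = 6.25 × 10^-6
Since Ka ≪ C₀, [H+] ≈ √(Ka·C₀) = 4.91 × 10^-4 M.
([H+]/C₀ = 1.3% < 5%, so the approximation holds.)
pH = −log[H+] = −log(4.91 × 10^-4) = 3.31

pH = 3.31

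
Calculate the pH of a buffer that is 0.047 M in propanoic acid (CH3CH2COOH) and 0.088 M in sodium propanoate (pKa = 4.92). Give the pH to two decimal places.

pH = pKa + log([A⁻]/[HA]) = 4.92 + log(0.088/0.047)
pH = 4.92 + (+0.272) = 5.19

pH = 5.19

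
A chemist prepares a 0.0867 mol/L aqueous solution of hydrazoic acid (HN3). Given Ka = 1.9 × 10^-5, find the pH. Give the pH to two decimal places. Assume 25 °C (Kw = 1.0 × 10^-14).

pH = 2.89

HN3 ⇌ N3- + H+
Ka = [H+]²/(0.0867 − [H+]) = 1.9 × 10^-5
Assume [H+] ≪ 0.0867: [H+] ≈ √(1.9 × 10^-5 × 0.0867) = 1.28 × 10^-3 M
pH = −log(1.28 × 10^-3) = 2.89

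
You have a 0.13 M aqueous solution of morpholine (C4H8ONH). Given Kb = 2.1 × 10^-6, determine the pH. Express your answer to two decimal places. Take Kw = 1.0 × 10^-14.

C4H8ONH + H2O ⇌ C4H8ONH2+ + OH-
Kb = [OH-]²/(0.13 − [OH-]) = 2.1 × 10^-6
Assume [OH-] ≪ 0.13: [OH-] ≈ √(2.1 × 10^-6 × 0.13) = 5.22 × 10^-4 M
([OH-]/C₀ = 0.4% < 5%, so the approximation holds.)
pOH = 3.28, so pH = 14.00 − pOH = 10.72

pH = 10.72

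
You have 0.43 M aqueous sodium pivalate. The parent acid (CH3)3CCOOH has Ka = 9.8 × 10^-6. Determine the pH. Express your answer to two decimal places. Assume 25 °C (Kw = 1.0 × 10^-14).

(CH3)3CCOO- is the conjugate base of the weak acid (CH3)3CCOOH.
Kb = Kw/Ka = 1.0×10^-14 / 9.8 × 10^-6 = 1.02 × 10^-9
Let x = [OH-] at equilibrium. Kb = x²/(0.43 − x).
Since Kb ≪ C₀, x ≈ √(Kb·C₀) = 2.09 × 10^-5 M.
Check: 0.0049% ionized — well under 5%, approximation valid.
pOH = 4.68, so pH = 14.00 − pOH = 9.32

pH = 9.32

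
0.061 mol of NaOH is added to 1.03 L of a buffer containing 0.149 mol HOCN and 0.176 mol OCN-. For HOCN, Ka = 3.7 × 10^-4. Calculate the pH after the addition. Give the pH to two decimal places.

pH = 3.86

OH- converts HOCN to OCN-: HOCN → 0.088 mol, OCN- → 0.237 mol.
pKa = −log(3.7 × 10^-4) = 3.432
pH = pKa + log([A⁻]/[HA]) = 3.432 + log(0.237/0.088) = 3.432 +0.430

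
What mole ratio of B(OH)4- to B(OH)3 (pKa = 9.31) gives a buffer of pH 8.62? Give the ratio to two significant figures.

ratio = 0.20

pH = pKa + log(r) ⇒ log(r) = 8.62 − 9.31 = -0.69
r = [B(OH)4-]/[B(OH)3] = 10^(-0.69) = 0.204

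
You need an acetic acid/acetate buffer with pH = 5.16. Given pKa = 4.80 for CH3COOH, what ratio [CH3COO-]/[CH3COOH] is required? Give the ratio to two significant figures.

ratio = 2.3

pH = pKa + log(r) ⇒ log(r) = 5.16 − 4.80 = +0.36
r = [CH3COO-]/[CH3COOH] = 10^(+0.36) = 2.29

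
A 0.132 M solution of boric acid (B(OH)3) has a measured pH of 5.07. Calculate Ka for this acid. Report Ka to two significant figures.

Ka = 5.5 × 10^-10

[H+] = 10^(-5.07) = 8.51 × 10^-6 M
At equilibrium [HA] = 0.132 − 8.51 × 10^-6 = 1.32 × 10^-1 M
Ka = [H+][A-]/[HA] = (8.51 × 10^-6)² / 1.32 × 10^-1 = 5.5 × 10^-10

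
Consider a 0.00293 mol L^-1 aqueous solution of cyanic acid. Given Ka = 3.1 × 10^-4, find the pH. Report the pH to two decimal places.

HOCN ⇌ OCN- + H+
From the ICE table, Ka = [H+]²/(0.00293 − [H+]) = 3.1 × 10^-4.
The 5% rule fails; solving [H+]² + Ka·[H+] − Ka·C₀ = 0 exactly:
[H+] = [−0.00031 + √(0.00031² + 3.63e-06)]/2 = 8.11 × 10^-4 M
pH = −log[H+] = −log(8.11 × 10^-4) = 3.09

pH = 3.09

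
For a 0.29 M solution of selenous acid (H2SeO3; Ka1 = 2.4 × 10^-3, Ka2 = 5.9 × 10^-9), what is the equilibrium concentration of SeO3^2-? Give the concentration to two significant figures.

5.9 × 10^-9 M

First ionization gives [H+] ≈ [HSeO3-] = 2.52 × 10^-2 M.
Second step: Ka2 = [H+][SeO3^2-]/[HSeO3-] ≈ [SeO3^2-] (since [H+] ≈ [HSeO3-]).
So [SeO3^2-] ≈ Ka2.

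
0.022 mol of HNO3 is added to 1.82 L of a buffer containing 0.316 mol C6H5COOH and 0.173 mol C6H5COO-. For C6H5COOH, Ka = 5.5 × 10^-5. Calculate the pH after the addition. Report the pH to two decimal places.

After neutralization: n(C6H5COOH) = 0.338 mol, n(C6H5COO-) = 0.151 mol.
pKa = −log(5.5 × 10^-5) = 4.260
Henderson–Hasselbalch with mole ratio 0.151/0.338: pH = 4.260 + (-0.350)

pH = 3.91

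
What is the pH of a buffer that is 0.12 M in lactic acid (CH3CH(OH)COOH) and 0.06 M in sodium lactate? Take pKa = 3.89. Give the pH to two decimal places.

Henderson–Hasselbalch: pH = pKa + log([CH3CH(OH)COO-]/[CH3CH(OH)COOH]) = 3.89 + log(0.06/0.12)
pH = 3.89 + (-0.301) = 3.59

pH = 3.59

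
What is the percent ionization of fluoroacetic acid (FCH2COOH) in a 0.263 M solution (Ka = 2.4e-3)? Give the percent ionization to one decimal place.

FCH2COOH ⇌ FCH2COO- + H+; let x = [H+] at equilibrium.
Solve x² + 0.0024x − 0.000631 = 0 → x = 2.40 × 10^-2 M
Fraction ionized = 2.40 × 10^-2 / 0.263 = 0.0913 → 9.1%

9.1%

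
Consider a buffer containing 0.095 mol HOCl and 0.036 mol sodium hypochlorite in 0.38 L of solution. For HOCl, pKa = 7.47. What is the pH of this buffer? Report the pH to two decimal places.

pH = 7.05

pH = pKa + log([A⁻]/[HA]) = 7.47 + log(0.036/0.095)
pH = 7.47 + (-0.421) = 7.05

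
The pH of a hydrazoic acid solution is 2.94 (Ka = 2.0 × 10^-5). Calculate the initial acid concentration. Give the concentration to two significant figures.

C₀ = 6.7 × 10^-2 M

[H+] = 10^(-2.94) = 1.15 × 10^-3 M = x
Ka = x²/(C₀ − x) ⇒ C₀ = x + x²/Ka
C₀ = 1.15 × 10^-3 + (1.15 × 10^-3)²/(2.0 × 10^-5) = 6.73 × 10^-2 M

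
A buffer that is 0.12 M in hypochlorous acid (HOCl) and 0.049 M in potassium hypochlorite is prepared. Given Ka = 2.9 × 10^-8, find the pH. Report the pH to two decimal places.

pH = 7.15

pKa = −log(2.9 × 10^-8) = 7.538
Henderson–Hasselbalch: pH = pKa + log([OCl-]/[HOCl]) = 7.538 + log(0.049/0.12)
pH = 7.538 + (-0.389) = 7.15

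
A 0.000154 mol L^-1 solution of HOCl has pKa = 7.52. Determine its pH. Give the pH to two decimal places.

HOCl ⇌ OCl- + H+
Ka = 10^(−7.52) = 3.02 × 10^-8
Ka = x²/(0.000154 − x) = 3.02 × 10^-8
Assume x ≪ 0.000154: x ≈ √(3.02 × 10^-8 × 0.000154) = 2.16 × 10^-6 M
pH = −log[H+] = −log(2.16 × 10^-6) = 5.67

pH = 5.67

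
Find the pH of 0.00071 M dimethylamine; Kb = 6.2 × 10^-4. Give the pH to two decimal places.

pH = 10.63

(CH3)2NH + H2O ⇌ (CH3)2NH2+ + OH-
From the ICE table, Kb = [OH-]²/(0.00071 − [OH-]) = 6.2 × 10^-4.
Here C₀/Kb ≈ 1.15, so the small-[OH-] approximation fails. Use the quadratic:
[OH-] = (−Kb + √(Kb² + 4·Kb·C₀))/2 = 4.22 × 10^-4 M
pOH = 3.37, so pH = 14.00 − pOH = 10.63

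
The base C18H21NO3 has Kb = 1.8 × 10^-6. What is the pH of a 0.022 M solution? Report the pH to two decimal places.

pH = 10.30

C18H21NO3 + H2O ⇌ C18H22NO3+ + OH-
Kb = [OH-]²/(0.022 − [OH-]) = 1.8 × 10^-6
Since Kb ≪ C₀, [OH-] ≈ √(Kb·C₀) = 1.99 × 10^-4 M.
([OH-]/C₀ = 0.9% < 5%, so the approximation holds.)
pOH = 3.70, so pH = 14.00 − pOH = 10.30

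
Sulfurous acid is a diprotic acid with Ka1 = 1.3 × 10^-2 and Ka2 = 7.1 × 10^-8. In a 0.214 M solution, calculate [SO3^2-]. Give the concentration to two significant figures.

7.1 × 10^-8 M

First ionization gives [H+] ≈ [HSO3-] = 4.66 × 10^-2 M.
Second step: Ka2 = [H+][SO3^2-]/[HSO3-] ≈ [SO3^2-] (since [H+] ≈ [HSO3-]).
So [SO3^2-] ≈ Ka2.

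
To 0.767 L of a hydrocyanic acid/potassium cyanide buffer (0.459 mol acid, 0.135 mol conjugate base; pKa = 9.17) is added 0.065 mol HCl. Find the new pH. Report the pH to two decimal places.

pH = 8.30

After neutralization: n(HCN) = 0.524 mol, n(CN-) = 0.07 mol.
pH = pKa + log([A⁻]/[HA]) = 9.17 + log(0.07/0.524) = 9.17 -0.874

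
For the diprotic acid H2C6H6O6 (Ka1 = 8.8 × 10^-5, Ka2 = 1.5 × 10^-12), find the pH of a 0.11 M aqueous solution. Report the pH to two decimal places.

Since Ka1 ≫ Ka2, the first ionization dominates [H+].
Ka1 = x²/(0.11 − x) = 8.8 × 10^-5
x ≈ √(8.8 × 10^-5 × 0.11) = 3.11 × 10^-3 M
pH = −log(3.11 × 10^-3) = 2.51

pH = 2.51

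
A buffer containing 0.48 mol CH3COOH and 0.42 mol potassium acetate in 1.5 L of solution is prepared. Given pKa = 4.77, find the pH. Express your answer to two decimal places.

pH = 4.71

Henderson–Hasselbalch: pH = pKa + log([CH3COO-]/[CH3COOH]) = 4.77 + log(0.42/0.48)
pH = 4.77 + (-0.058) = 4.71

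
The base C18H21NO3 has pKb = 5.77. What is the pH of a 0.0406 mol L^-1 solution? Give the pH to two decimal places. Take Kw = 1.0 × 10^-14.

C18H21NO3 + H2O ⇌ C18H22NO3+ + OH-
Kb = 10^(−5.77) = 1.70 × 10^-6
From the ICE table, Kb = [OH-]²/(0.0406 − [OH-]) = 1.70 × 10^-6.
Neglecting [OH-] in the denominator: [OH-] = √(1.70 × 10^-6 × 0.0406) = 2.63 × 10^-4 M
pOH = 3.58, so pH = 14.00 − pOH = 10.42

pH = 10.42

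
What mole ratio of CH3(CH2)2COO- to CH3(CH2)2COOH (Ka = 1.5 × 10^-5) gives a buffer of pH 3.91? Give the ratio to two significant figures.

ratio = 0.12

pKa = -log(1.5 × 10^-5) = 4.824
pH = pKa + log(r) ⇒ log(r) = 3.91 − 4.824 = -0.914
r = [CH3(CH2)2COO-]/[CH3(CH2)2COOH] = 10^(-0.914) = 0.122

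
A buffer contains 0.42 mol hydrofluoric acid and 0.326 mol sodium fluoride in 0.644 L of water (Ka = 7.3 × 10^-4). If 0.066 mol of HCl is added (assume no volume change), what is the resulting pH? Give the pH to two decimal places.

Added H+ converts F- to HF: HF → 0.486 mol, F- → 0.26 mol.
pKa = −log(7.3 × 10^-4) = 3.137
Henderson–Hasselbalch with mole ratio 0.26/0.486: pH = 3.137 + (-0.272)

pH = 2.87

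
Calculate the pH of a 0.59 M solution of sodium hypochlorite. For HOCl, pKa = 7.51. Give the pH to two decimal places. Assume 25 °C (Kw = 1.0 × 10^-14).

OCl- is the conjugate base of the weak acid HOCl.
Ka = 10^(−7.51) = 3.09 × 10^-8
Kb = Kw/Ka = 1.0×10^-14 / 3.09 × 10^-8 = 3.24 × 10^-7
Kb = x²/(0.59 − x) = 3.24 × 10^-7
Neglecting x in the denominator: x = √(3.24 × 10^-7 × 0.59) = 4.37 × 10^-4 M
pOH = −log(4.37 × 10^-4) = 3.36; pH = 14.00 − 3.36 = 10.64

pH = 10.64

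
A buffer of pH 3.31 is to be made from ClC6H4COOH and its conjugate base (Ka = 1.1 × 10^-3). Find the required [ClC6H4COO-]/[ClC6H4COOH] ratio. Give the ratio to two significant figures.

ratio = 2.2

pKa = -log(1.1 × 10^-3) = 2.959
pH = pKa + log(r) ⇒ log(r) = 3.31 − 2.959 = +0.351
r = [ClC6H4COO-]/[ClC6H4COOH] = 10^(+0.351) = 2.24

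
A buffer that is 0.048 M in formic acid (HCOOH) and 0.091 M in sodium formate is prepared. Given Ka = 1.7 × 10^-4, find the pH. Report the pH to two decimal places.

pKa = −log(1.7 × 10^-4) = 3.770
Using pH = pKa + log([base]/[acid]) with [base]/[acid] = 0.091/0.048:
pH = 3.770 + (+0.278) = 4.05

pH = 4.05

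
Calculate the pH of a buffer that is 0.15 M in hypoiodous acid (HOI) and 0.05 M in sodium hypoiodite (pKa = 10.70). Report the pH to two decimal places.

pH = 10.22

Henderson–Hasselbalch: pH = pKa + log([OI-]/[HOI]) = 10.70 + log(0.05/0.15)
pH = 10.70 + (-0.477) = 10.22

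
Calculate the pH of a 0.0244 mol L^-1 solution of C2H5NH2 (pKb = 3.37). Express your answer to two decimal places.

pH = 11.48

C2H5NH2 + H2O ⇌ C2H5NH3+ + OH-
Kb = 10^(−3.37) = 4.27 × 10^-4
Let x = [OH-] at equilibrium. Kb = x²/(0.0244 − x).
Here C₀/Kb ≈ 57.1, so the small-x approximation fails. Use the quadratic:
x = [−0.000427 + √(0.000427² + 4.17e-05)]/2 = 3.02 × 10^-3 M
pOH = 2.52, so pH = 14.00 − pOH = 11.48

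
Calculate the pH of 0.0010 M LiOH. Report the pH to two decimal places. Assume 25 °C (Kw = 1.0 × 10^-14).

LiOH is a strong base; [OH-] = 0.001 M.
pOH = -log(0.001) = 3.00
pH = 14.00 - 3.00 = 11.00

pH = 11.00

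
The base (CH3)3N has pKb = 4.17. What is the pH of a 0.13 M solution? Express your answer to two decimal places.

pH = 11.47

(CH3)3N + H2O ⇌ (CH3)3NH+ + OH-
Kb = 10^(−4.17) = 6.76 × 10^-5
Let x = [OH-] at equilibrium. Kb = x²/(0.13 − x).
Neglecting x in the denominator: x = √(6.76 × 10^-5 × 0.13) = 2.96 × 10^-3 M
Check: 2.3% ionized — well under 5%, approximation valid.
pOH = −log(2.96 × 10^-3) = 2.53; pH = 14.00 − 2.53 = 11.47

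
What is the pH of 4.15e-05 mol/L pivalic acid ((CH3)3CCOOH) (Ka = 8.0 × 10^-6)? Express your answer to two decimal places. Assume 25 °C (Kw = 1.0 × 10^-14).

(CH3)3CCOOH ⇌ (CH3)3CCOO- + H+
Ka = [H+]²/(4.15e-05 − [H+]) = 8.0 × 10^-6
The 5% rule fails; solving [H+]² + Ka·[H+] − Ka·C₀ = 0 exactly:
[H+] = (−Ka + √(Ka² + 4·Ka·C₀))/2 = 1.47 × 10^-5 M
pH = −log[H+] = −log(1.47 × 10^-5) = 4.83

pH = 4.83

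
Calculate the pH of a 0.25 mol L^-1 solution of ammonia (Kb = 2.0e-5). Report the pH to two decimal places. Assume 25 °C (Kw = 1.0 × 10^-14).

pH = 11.35

NH3 + H2O ⇌ NH4+ + OH-
Let x = [OH-] at equilibrium. Kb = x²/(0.25 − x).
Since Kb ≪ C₀, x ≈ √(Kb·C₀) = 2.24 × 10^-3 M.
Check: 0.89% ionized — well under 5%, approximation valid.
pOH = 2.65, so pH = 14.00 − pOH = 11.35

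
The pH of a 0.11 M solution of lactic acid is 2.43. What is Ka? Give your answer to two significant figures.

[H+] = 10^(-2.43) = 3.72 × 10^-3 M
At equilibrium [HA] = 0.11 − 3.72 × 10^-3 = 1.06 × 10^-1 M
Ka = [H+][A-]/[HA] = (3.72 × 10^-3)² / 1.06 × 10^-1 = 1.3 × 10^-4

Ka = 1.3 × 10^-4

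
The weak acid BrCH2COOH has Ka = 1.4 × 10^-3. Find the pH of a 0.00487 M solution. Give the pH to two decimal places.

pH = 2.70

BrCH2COOH ⇌ BrCH2COO- + H+
From the ICE table, Ka = x²/(0.00487 − x) = 1.4 × 10^-3.
Here C₀/Ka ≈ 3.48, so the small-x approximation fails. Use the quadratic:
x = (−Ka + √(Ka² + 4·Ka·C₀))/2 = 2.00 × 10^-3 M
pH = −log(2.00 × 10^-3) = 2.70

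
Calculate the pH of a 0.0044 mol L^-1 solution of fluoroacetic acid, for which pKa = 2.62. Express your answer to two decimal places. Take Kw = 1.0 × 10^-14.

FCH2COOH ⇌ FCH2COO- + H+
Ka = 10^(−2.62) = 2.40 × 10^-3
Ka = [H+]²/(0.0044 − [H+]) = 2.40 × 10^-3
Here C₀/Ka ≈ 1.83, so the small-[H+] approximation fails. Use the quadratic:
[H+] = (−Ka + √(Ka² + 4·Ka·C₀))/2 = 2.26 × 10^-3 M
pH = −log(2.26 × 10^-3) = 2.65

pH = 2.65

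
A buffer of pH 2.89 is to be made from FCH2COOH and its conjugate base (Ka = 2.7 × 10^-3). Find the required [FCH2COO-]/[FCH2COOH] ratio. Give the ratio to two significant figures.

ratio = 2.1

pKa = -log(2.7 × 10^-3) = 2.569
pH = pKa + log(r) ⇒ log(r) = 2.89 − 2.569 = +0.321
r = [FCH2COO-]/[FCH2COOH] = 10^(+0.321) = 2.09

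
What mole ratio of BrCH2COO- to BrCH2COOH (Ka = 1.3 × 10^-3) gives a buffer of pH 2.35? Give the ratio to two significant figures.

ratio = 0.29

pKa = -log(1.3 × 10^-3) = 2.886
pH = pKa + log(r) ⇒ log(r) = 2.35 − 2.886 = -0.536
r = [BrCH2COO-]/[BrCH2COOH] = 10^(-0.536) = 0.291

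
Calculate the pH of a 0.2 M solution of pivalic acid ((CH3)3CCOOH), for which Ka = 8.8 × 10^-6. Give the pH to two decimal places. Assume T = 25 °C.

(CH3)3CCOOH ⇌ (CH3)3CCOO- + H+
Ka = [H+]²/(0.2 − [H+]) = 8.8 × 10^-6
Neglecting [H+] in the denominator: [H+] = √(8.8 × 10^-6 × 0.2) = 1.33 × 10^-3 M
pH = −log(1.33 × 10^-3) = 2.88

pH = 2.88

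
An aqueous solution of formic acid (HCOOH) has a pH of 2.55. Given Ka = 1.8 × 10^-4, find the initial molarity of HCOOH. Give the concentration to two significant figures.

C₀ = 4.7 × 10^-2 M

[H+] = 10^(-2.55) = 2.82 × 10^-3 M = x
Ka = x²/(C₀ − x) ⇒ C₀ = x + x²/Ka
C₀ = 2.82 × 10^-3 + (2.82 × 10^-3)²/(1.8 × 10^-4) = 4.70 × 10^-2 M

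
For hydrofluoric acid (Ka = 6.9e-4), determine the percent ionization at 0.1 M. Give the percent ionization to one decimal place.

8.0%

HF ⇌ F- + H+; let x = [H+] at equilibrium.
Solve x² + 0.00069x − 6.9e-05 = 0 → x = 7.97 × 10^-3 M
% ionization = x/C₀ × 100% = 7.97 × 10^-3/0.1 × 100% = 8.0%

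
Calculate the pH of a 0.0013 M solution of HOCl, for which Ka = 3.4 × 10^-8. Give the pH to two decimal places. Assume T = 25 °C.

pH = 5.18

HOCl ⇌ OCl- + H+
Let x = [H+] at equilibrium. Ka = x²/(0.0013 − x).
Since Ka ≪ C₀, x ≈ √(Ka·C₀) = 6.65 × 10^-6 M.
pH = −log(6.65 × 10^-6) = 5.18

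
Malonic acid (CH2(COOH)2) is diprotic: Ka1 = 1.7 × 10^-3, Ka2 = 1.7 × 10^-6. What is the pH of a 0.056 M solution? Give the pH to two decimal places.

Since Ka1 ≫ Ka2, the first ionization dominates [H+].
Ka1 = x²/(0.056 − x) = 1.7 × 10^-3
Solving the quadratic: x = (−Ka1 + √(Ka1² + 4·Ka1·C₀))/2 = 8.94 × 10^-3 M
pH = −log(8.94 × 10^-3) = 2.05

pH = 2.05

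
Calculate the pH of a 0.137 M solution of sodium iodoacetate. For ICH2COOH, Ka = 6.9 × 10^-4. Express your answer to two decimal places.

ICH2COO- is the conjugate base of the weak acid ICH2COOH.
Kb = Kw/Ka = 1.0×10^-14 / 6.9 × 10^-4 = 1.45 × 10^-11
From the ICE table, Kb = [OH-]²/(0.137 − [OH-]) = 1.45 × 10^-11.
Assume [OH-] ≪ 0.137: [OH-] ≈ √(1.45 × 10^-11 × 0.137) = 1.41 × 10^-6 M
pOH = 5.85, so pH = 14.00 − pOH = 8.15

pH = 8.15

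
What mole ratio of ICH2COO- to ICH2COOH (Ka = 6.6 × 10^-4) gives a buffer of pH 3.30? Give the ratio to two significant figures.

ratio = 1.3

pKa = -log(6.6 × 10^-4) = 3.180
pH = pKa + log(r) ⇒ log(r) = 3.30 − 3.180 = +0.120
r = [ICH2COO-]/[ICH2COOH] = 10^(+0.120) = 1.32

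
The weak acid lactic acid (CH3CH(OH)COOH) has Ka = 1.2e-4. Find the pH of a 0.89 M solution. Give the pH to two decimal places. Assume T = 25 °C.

CH3CH(OH)COOH ⇌ CH3CH(OH)COO- + H+
Ka = [H+]²/(0.89 − [H+]) = 1.2 × 10^-4
Since Ka ≪ C₀, [H+] ≈ √(Ka·C₀) = 1.03 × 10^-2 M.
([H+]/C₀ = 1.2% < 5%, so the approximation holds.)
pH = −log(1.03 × 10^-2) = 1.99

pH = 1.99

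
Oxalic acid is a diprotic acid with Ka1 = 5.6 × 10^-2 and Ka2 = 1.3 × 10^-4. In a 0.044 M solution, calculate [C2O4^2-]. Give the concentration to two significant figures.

First ionization gives [H+] ≈ [HC2O4-] = 2.90 × 10^-2 M.
Second step: Ka2 = [H+][C2O4^2-]/[HC2O4-] ≈ [C2O4^2-] (since [H+] ≈ [HC2O4-]).
So [C2O4^2-] ≈ Ka2.

1.3 × 10^-4 M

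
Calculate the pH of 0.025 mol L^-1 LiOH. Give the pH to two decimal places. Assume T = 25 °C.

pH = 12.40

LiOH is a strong base; [OH-] = 0.025 M.
pOH = -log(0.025) = 1.60
pH = 14.00 - 1.60 = 12.40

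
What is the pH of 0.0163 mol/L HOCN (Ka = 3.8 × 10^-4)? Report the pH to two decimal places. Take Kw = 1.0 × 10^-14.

pH = 2.64

HOCN ⇌ OCN- + H+
Let x = [H+] at equilibrium. Ka = x²/(0.0163 − x).
Here C₀/Ka ≈ 42.9, so the small-x approximation fails. Use the quadratic:
x = [−0.00038 + √(0.00038² + 2.48e-05)]/2 = 2.31 × 10^-3 M
pH = −log(2.31 × 10^-3) = 2.64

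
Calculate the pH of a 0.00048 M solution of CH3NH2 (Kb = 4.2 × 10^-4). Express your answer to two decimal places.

CH3NH2 + H2O ⇌ CH3NH3+ + OH-
Kb = x²/(0.00048 − x) = 4.2 × 10^-4
x is not negligible relative to C₀; solve x² + 0.00042·x − 2.02e-07 = 0.
x = [−0.00042 + √(0.00042² + 8.06e-07)]/2 = 2.86 × 10^-4 M
pOH = 3.54, so pH = 14.00 − pOH = 10.46

pH = 10.46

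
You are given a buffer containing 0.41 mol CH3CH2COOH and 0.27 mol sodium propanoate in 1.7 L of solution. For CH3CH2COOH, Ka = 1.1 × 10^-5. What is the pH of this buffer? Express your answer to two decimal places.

pKa = −log(1.1 × 10^-5) = 4.959
pH = pKa + log([A⁻]/[HA]) = 4.959 + log(0.27/0.41)
pH = 4.959 + (-0.181) = 4.78

pH = 4.78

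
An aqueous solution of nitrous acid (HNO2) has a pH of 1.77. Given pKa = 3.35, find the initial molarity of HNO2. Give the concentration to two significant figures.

[H+] = 10^(-1.77) = 1.70 × 10^-2 M = x
Ka = 10^(−3.35) = 4.47 × 10^-4
Ka = x²/(C₀ − x) ⇒ C₀ = x + x²/Ka
C₀ = 1.70 × 10^-2 + (1.70 × 10^-2)²/(4.47 × 10^-4) = 6.64 × 10^-1 M

C₀ = 6.6 × 10^-1 M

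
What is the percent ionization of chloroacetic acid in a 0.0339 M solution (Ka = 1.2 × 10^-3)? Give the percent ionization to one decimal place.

ClCH2COOH ⇌ ClCH2COO- + H+; let x = [H+] at equilibrium.
Ka = x²/(C₀ − x); solving the quadratic gives x = 5.81 × 10^-3 M.
% ionization = x/C₀ × 100% = 5.81 × 10^-3/0.0339 × 100% = 17.1%

17.1%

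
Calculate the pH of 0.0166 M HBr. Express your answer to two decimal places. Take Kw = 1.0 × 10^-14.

HBr is a strong acid and dissociates completely, so [H+] = 0.0166 M.
pH = -log(0.0166) = 1.78

pH = 1.78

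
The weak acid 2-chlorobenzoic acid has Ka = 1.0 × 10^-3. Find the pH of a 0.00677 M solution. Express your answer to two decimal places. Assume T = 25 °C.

pH = 2.67

ClC6H4COOH ⇌ ClC6H4COO- + H+
Ka = [H+]²/(0.00677 − [H+]) = 1.0 × 10^-3
[H+] is not negligible relative to C₀; solve [H+]² + 0.001·[H+] − 6.77e-06 = 0.
[H+] = (−Ka + √(Ka² + 4·Ka·C₀))/2 = 2.15 × 10^-3 M
pH = −log[H+] = −log(2.15 × 10^-3) = 2.67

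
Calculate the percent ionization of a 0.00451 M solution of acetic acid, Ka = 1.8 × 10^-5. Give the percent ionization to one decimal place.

CH3COOH ⇌ CH3COO- + H+; let x = [H+] at equilibrium.
Ka = x²/(C₀ − x); solving the quadratic gives x = 2.76 × 10^-4 M.
Fraction ionized = 2.76 × 10^-4 / 0.00451 = 0.0612 → 6.1%

6.1%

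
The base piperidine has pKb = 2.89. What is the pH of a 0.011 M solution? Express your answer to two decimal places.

C5H10NH + H2O ⇌ C5H10NH2+ + OH-
Kb = 10^(−2.89) = 1.29 × 10^-3
Let x = [OH-] at equilibrium. Kb = x²/(0.011 − x).
x is not negligible relative to C₀; solve x² + 0.00129·x − 1.42e-05 = 0.
x = [−0.00129 + √(0.00129² + 5.68e-05)]/2 = 3.18 × 10^-3 M
pOH = −log(3.18 × 10^-3) = 2.50; pH = 14.00 − 2.50 = 11.50

pH = 11.50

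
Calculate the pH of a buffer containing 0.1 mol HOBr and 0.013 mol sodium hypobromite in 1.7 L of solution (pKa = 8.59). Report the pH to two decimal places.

pH = pKa + log([A⁻]/[HA]) = 8.59 + log(0.013/0.1)
pH = 8.59 + (-0.886) = 7.70

pH = 7.70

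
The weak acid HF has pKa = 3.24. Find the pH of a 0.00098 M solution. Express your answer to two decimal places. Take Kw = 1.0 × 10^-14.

HF ⇌ F- + H+
Ka = 10^(−3.24) = 5.75 × 10^-4
From the ICE table, Ka = [H+]²/(0.00098 − [H+]) = 5.75 × 10^-4.
[H+] is not negligible relative to C₀; solve [H+]² + 0.000575·[H+] − 5.63e-07 = 0.
[H+] = (−Ka + √(Ka² + 4·Ka·C₀))/2 = 5.16 × 10^-4 M
pH = −log[H+] = −log(5.16 × 10^-4) = 3.29

pH = 3.29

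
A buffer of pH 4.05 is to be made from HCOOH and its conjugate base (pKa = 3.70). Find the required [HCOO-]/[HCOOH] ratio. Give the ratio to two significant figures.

ratio = 2.2

pH = pKa + log(r) ⇒ log(r) = 4.05 − 3.70 = +0.35
r = [HCOO-]/[HCOOH] = 10^(+0.35) = 2.24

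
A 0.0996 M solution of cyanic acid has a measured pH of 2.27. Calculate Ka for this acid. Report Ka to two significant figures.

Ka = 3.1 × 10^-4

[H+] = 10^(-2.27) = 5.37 × 10^-3 M
At equilibrium [HA] = 0.0996 − 5.37 × 10^-3 = 9.42 × 10^-2 M
Ka = [H+][A-]/[HA] = (5.37 × 10^-3)² / 9.42 × 10^-2 = 3.1 × 10^-4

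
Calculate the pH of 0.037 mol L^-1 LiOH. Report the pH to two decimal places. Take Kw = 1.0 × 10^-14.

pH = 12.57

LiOH is a strong base; [OH-] = 0.037 M.
pOH = -log(0.037) = 1.43
pH = 14.00 - 1.43 = 12.57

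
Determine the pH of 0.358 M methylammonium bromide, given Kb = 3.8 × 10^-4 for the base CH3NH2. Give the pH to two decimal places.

CH3NH3+ is the conjugate acid of the weak base CH3NH2.
Ka = Kw/Kb = 1.0×10^-14 / 3.8 × 10^-4 = 2.63 × 10^-11
From the ICE table, Ka = [H+]²/(0.358 − [H+]) = 2.63 × 10^-11.
Since Ka ≪ C₀, [H+] ≈ √(Ka·C₀) = 3.07 × 10^-6 M.
pH = −log(3.07 × 10^-6) = 5.51

pH = 5.51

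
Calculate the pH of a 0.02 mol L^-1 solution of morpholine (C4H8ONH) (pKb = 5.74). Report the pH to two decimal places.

pH = 10.28

C4H8ONH + H2O ⇌ C4H8ONH2+ + OH-
Kb = 10^(−5.74) = 1.82 × 10^-6
Kb = x²/(0.02 − x) = 1.82 × 10^-6
Assume x ≪ 0.02: x ≈ √(1.82 × 10^-6 × 0.02) = 1.91 × 10^-4 M
Check: 0.95% ionized — well under 5%, approximation valid.
pOH = 3.72, so pH = 14.00 − pOH = 10.28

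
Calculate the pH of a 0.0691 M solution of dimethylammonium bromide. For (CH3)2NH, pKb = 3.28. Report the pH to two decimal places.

pH = 5.94

(CH3)2NH2+ is the conjugate acid of the weak base (CH3)2NH.
Kb = 10^(−3.28) = 5.25 × 10^-4
Ka = Kw/Kb = 1.0×10^-14 / 5.25 × 10^-4 = 1.90 × 10^-11
From the ICE table, Ka = [H+]²/(0.0691 − [H+]) = 1.90 × 10^-11.
Since Ka ≪ C₀, [H+] ≈ √(Ka·C₀) = 1.15 × 10^-6 M.
pH = −log[H+] = −log(1.15 × 10^-6) = 5.94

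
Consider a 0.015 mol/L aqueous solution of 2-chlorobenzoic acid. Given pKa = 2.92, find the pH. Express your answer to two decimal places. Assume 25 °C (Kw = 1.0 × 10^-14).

pH = 2.43

ClC6H4COOH ⇌ ClC6H4COO- + H+
Ka = 10^(−2.92) = 1.20 × 10^-3
Let x = [H+] at equilibrium. Ka = x²/(0.015 − x).
The 5% rule fails; solving x² + Ka·x − Ka·C₀ = 0 exactly:
x = (−Ka + √(Ka² + 4·Ka·C₀))/2 = 3.68 × 10^-3 M
pH = −log(3.68 × 10^-3) = 2.43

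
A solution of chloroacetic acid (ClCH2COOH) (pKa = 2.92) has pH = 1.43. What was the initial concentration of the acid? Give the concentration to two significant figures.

[H+] = 10^(-1.43) = 3.72 × 10^-2 M = x
Ka = 10^(−2.92) = 1.20 × 10^-3
Ka = x²/(C₀ − x) ⇒ C₀ = x + x²/Ka
C₀ = 3.72 × 10^-2 + (3.72 × 10^-2)²/(1.20 × 10^-3) = 1.19 M

C₀ = 1.2 M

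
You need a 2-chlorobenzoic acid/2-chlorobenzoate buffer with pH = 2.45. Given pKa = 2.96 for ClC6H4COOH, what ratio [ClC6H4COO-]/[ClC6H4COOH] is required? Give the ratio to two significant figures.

ratio = 0.31

pH = pKa + log(r) ⇒ log(r) = 2.45 − 2.96 = -0.51
r = [ClC6H4COO-]/[ClC6H4COOH] = 10^(-0.51) = 0.309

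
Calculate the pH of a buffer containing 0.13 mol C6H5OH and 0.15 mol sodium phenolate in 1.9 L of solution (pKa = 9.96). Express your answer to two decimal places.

pH = 10.02

Using pH = pKa + log([base]/[acid]) with [base]/[acid] = 0.15/0.13:
pH = 9.96 + (+0.062) = 10.02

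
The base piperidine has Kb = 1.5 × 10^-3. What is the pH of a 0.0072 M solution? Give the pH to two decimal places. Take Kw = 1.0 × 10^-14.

C5H10NH + H2O ⇌ C5H10NH2+ + OH-
Kb = x²/(0.0072 − x) = 1.5 × 10^-3
The 5% rule fails; solving x² + Kb·x − Kb·C₀ = 0 exactly:
x = (−Kb + √(Kb² + 4·Kb·C₀))/2 = 2.62 × 10^-3 M
pOH = 2.58, so pH = 14.00 − pOH = 11.42

pH = 11.42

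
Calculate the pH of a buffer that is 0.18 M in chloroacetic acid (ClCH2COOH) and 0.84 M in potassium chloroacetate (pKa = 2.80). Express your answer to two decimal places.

pH = 3.47

Using pH = pKa + log([base]/[acid]) with [base]/[acid] = 0.84/0.18:
pH = 2.80 + (+0.669) = 3.47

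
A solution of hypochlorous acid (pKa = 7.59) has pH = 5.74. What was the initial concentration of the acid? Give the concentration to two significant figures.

C₀ = 1.3 × 10^-4 M

[H+] = 10^(-5.74) = 1.82 × 10^-6 M = x
Ka = 10^(−7.59) = 2.57 × 10^-8
Ka = x²/(C₀ − x) ⇒ C₀ = x + x²/Ka
C₀ = 1.82 × 10^-6 + (1.82 × 10^-6)²/(2.57 × 10^-8) = 1.31 × 10^-4 M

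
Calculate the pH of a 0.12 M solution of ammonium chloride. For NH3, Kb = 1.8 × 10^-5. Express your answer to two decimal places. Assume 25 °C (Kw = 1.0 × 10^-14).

pH = 5.09

NH4+ is the conjugate acid of the weak base NH3.
Ka = Kw/Kb = 1.0×10^-14 / 1.8 × 10^-5 = 5.56 × 10^-10
Ka = x²/(0.12 − x) = 5.56 × 10^-10
Assume x ≪ 0.12: x ≈ √(5.56 × 10^-10 × 0.12) = 8.17 × 10^-6 M
(x/C₀ = 0.0068% < 5%, so the approximation holds.)
pH = −log(8.17 × 10^-6) = 5.09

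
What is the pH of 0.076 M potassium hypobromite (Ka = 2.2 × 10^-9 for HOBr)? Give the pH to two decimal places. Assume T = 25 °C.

pH = 10.77

OBr- is the conjugate base of the weak acid HOBr.
Kb = Kw/Ka = 1.0×10^-14 / 2.2 × 10^-9 = 4.55 × 10^-6
Let x = [OH-] at equilibrium. Kb = x²/(0.076 − x).
Neglecting x in the denominator: x = √(4.55 × 10^-6 × 0.076) = 5.88 × 10^-4 M
Check: 0.77% ionized — well under 5%, approximation valid.
pOH = −log(5.88 × 10^-4) = 3.23; pH = 14.00 − 3.23 = 10.77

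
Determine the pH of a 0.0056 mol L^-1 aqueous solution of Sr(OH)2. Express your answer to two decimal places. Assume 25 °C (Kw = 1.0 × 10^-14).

pH = 12.05

Sr(OH)2 is a strong base (each formula unit releases 2 OH-); [OH-] = 0.0112 M.
pOH = -log(0.0112) = 1.95
pH = 14.00 - 1.95 = 12.05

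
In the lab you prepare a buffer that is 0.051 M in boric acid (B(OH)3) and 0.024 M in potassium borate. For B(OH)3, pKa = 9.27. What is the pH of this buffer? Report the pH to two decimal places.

pH = 8.94

Henderson–Hasselbalch: pH = pKa + log([B(OH)4-]/[B(OH)3]) = 9.27 + log(0.024/0.051)
pH = 9.27 + (-0.327) = 8.94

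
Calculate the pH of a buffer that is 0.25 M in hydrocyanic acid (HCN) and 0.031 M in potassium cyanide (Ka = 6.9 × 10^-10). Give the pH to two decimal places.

pKa = −log(6.9 × 10^-10) = 9.161
pH = pKa + log([A⁻]/[HA]) = 9.161 + log(0.031/0.25)
pH = 9.161 + (-0.907) = 8.25

pH = 8.25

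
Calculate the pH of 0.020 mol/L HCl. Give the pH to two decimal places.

pH = 1.70

HCl is a strong acid and dissociates completely, so [H+] = 0.020 M.
pH = -log(0.02) = 1.70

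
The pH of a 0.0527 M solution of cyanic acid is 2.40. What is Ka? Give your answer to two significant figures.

Ka = 3.3 × 10^-4

[H+] = 10^(-2.40) = 3.98 × 10^-3 M
At equilibrium [HA] = 0.0527 − 3.98 × 10^-3 = 4.87 × 10^-2 M
Ka = [H+][A-]/[HA] = (3.98 × 10^-3)² / 4.87 × 10^-2 = 3.3 × 10^-4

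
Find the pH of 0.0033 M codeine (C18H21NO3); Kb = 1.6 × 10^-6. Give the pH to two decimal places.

C18H21NO3 + H2O ⇌ C18H22NO3+ + OH-
Let x = [OH-] at equilibrium. Kb = x²/(0.0033 − x).
Assume x ≪ 0.0033: x ≈ √(1.6 × 10^-6 × 0.0033) = 7.27 × 10^-5 M
pOH = 4.14, so pH = 14.00 − pOH = 9.86

pH = 9.86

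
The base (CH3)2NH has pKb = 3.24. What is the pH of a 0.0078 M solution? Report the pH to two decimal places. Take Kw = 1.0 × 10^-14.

(CH3)2NH + H2O ⇌ (CH3)2NH2+ + OH-
Kb = 10^(−3.24) = 5.75 × 10^-4
Let x = [OH-] at equilibrium. Kb = x²/(0.0078 − x).
x is not negligible relative to C₀; solve x² + 0.000575·x − 4.48e-06 = 0.
x = [−0.000575 + √(0.000575² + 1.79e-05)]/2 = 1.85 × 10^-3 M
pOH = 2.73, so pH = 14.00 − pOH = 11.27

pH = 11.27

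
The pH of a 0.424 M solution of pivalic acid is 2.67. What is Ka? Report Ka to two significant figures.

[H+] = 10^(-2.67) = 2.14 × 10^-3 M
At equilibrium [HA] = 0.424 − 2.14 × 10^-3 = 4.22 × 10^-1 M
Ka = [H+][A-]/[HA] = (2.14 × 10^-3)² / 4.22 × 10^-1 = 1.1 × 10^-5

Ka = 1.1 × 10^-5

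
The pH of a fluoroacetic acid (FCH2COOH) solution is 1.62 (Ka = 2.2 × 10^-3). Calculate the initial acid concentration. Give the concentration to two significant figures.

C₀ = 2.9 × 10^-1 M

[H+] = 10^(-1.62) = 2.40 × 10^-2 M = x
Ka = x²/(C₀ − x) ⇒ C₀ = x + x²/Ka
C₀ = 2.40 × 10^-2 + (2.40 × 10^-2)²/(2.2 × 10^-3) = 2.86 × 10^-1 M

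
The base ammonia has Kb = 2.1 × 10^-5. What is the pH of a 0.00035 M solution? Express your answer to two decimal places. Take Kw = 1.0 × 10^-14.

pH = 9.88

NH3 + H2O ⇌ NH4+ + OH-
From the ICE table, Kb = [OH-]²/(0.00035 − [OH-]) = 2.1 × 10^-5.
Here C₀/Kb ≈ 16.7, so the small-[OH-] approximation fails. Use the quadratic:
[OH-] = [−2.1e-05 + √(2.1e-05² + 2.94e-08)]/2 = 7.59 × 10^-5 M
pOH = −log(7.59 × 10^-5) = 4.12; pH = 14.00 − 4.12 = 9.88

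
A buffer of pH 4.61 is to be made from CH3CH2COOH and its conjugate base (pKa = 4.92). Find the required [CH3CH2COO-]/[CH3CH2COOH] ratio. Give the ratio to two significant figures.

ratio = 0.49

pH = pKa + log(r) ⇒ log(r) = 4.61 − 4.92 = -0.31
r = [CH3CH2COO-]/[CH3CH2COOH] = 10^(-0.31) = 0.49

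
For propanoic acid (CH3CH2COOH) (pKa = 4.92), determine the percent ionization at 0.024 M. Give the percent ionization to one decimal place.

2.2%

CH3CH2COOH ⇌ CH3CH2COO- + H+; let x = [H+] at equilibrium.
Ka = 10^(−4.92) = 1.20 × 10^-5
x ≈ √(Ka·C₀) = √(1.20 × 10^-5 × 0.024) = 5.37 × 10^-4 M
Fraction ionized = 5.37 × 10^-4 / 0.024 = 0.0224 → 2.2%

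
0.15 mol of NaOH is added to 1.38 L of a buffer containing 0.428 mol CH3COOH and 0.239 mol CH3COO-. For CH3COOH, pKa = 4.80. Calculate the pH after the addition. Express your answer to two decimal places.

OH- converts CH3COOH to CH3COO-: CH3COOH → 0.278 mol, CH3COO- → 0.389 mol.
Henderson–Hasselbalch with mole ratio 0.389/0.278: pH = 4.80 + (+0.146)

pH = 4.95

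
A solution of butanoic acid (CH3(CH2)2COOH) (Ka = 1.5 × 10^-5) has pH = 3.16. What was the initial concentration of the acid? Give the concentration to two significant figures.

C₀ = 3.3 × 10^-2 M

[H+] = 10^(-3.16) = 6.92 × 10^-4 M = x
Ka = x²/(C₀ − x) ⇒ C₀ = x + x²/Ka
C₀ = 6.92 × 10^-4 + (6.92 × 10^-4)²/(1.5 × 10^-5) = 3.26 × 10^-2 M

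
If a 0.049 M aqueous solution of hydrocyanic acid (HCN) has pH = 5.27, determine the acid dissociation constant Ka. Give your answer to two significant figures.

[H+] = 10^(-5.27) = 5.37 × 10^-6 M
At equilibrium [HA] = 0.049 − 5.37 × 10^-6 = 4.90 × 10^-2 M
Ka = [H+][A-]/[HA] = (5.37 × 10^-6)² / 4.90 × 10^-2 = 5.9 × 10^-10

Ka = 5.9 × 10^-10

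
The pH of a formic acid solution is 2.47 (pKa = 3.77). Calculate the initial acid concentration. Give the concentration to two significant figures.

[H+] = 10^(-2.47) = 3.39 × 10^-3 M = x
Ka = 10^(−3.77) = 1.70 × 10^-4
Ka = x²/(C₀ − x) ⇒ C₀ = x + x²/Ka
C₀ = 3.39 × 10^-3 + (3.39 × 10^-3)²/(1.70 × 10^-4) = 7.10 × 10^-2 M

C₀ = 7.1 × 10^-2 M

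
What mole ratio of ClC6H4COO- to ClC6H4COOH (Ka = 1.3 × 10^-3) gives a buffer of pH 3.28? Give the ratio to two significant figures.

ratio = 2.5

pKa = -log(1.3 × 10^-3) = 2.886
pH = pKa + log(r) ⇒ log(r) = 3.28 − 2.886 = +0.394
r = [ClC6H4COO-]/[ClC6H4COOH] = 10^(+0.394) = 2.48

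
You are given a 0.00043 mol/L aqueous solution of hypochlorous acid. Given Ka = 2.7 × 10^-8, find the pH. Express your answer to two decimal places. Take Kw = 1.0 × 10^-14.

pH = 5.47

HOCl ⇌ OCl- + H+
Ka = [H+]²/(0.00043 − [H+]) = 2.7 × 10^-8
Neglecting [H+] in the denominator: [H+] = √(2.7 × 10^-8 × 0.00043) = 3.41 × 10^-6 M
pH = −log[H+] = −log(3.41 × 10^-6) = 5.47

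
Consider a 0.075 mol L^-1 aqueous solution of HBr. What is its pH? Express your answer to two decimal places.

HBr is a strong acid and dissociates completely, so [H+] = 0.075 M.
pH = -log(0.075) = 1.12

pH = 1.12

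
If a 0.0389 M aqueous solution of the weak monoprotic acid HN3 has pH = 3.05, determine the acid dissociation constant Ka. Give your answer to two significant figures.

Ka = 2.1 × 10^-5

[H+] = 10^(-3.05) = 8.91 × 10^-4 M
At equilibrium [HA] = 0.0389 − 8.91 × 10^-4 = 3.80 × 10^-2 M
Ka = [H+][A-]/[HA] = (8.91 × 10^-4)² / 3.80 × 10^-2 = 2.1 × 10^-5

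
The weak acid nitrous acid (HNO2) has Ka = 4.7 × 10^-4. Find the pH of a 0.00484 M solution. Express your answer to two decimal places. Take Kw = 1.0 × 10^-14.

HNO2 ⇌ NO2- + H+
From the ICE table, Ka = x²/(0.00484 − x) = 4.7 × 10^-4.
x is not negligible relative to C₀; solve x² + 0.00047·x − 2.27e-06 = 0.
x = (−Ka + √(Ka² + 4·Ka·C₀))/2 = 1.29 × 10^-3 M
pH = −log(1.29 × 10^-3) = 2.89

pH = 2.89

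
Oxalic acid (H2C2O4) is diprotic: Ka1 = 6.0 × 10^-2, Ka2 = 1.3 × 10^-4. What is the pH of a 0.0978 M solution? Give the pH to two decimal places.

pH = 1.28

Since Ka1 ≫ Ka2, the first ionization dominates [H+].
Ka1 = x²/(0.0978 − x) = 6.0 × 10^-2
Solving the quadratic: x = (−Ka1 + √(Ka1² + 4·Ka1·C₀))/2 = 5.23 × 10^-2 M
pH = −log(5.23 × 10^-2) = 1.28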